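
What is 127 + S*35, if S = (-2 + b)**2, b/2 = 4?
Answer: 1387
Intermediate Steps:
b = 8 (b = 2*4 = 8)
S = 36 (S = (-2 + 8)**2 = 6**2 = 36)
127 + S*35 = 127 + 36*35 = 127 + 1260 = 1387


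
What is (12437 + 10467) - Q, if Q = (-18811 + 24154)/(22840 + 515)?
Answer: 178305859/7785 ≈ 22904.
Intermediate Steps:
Q = 1781/7785 (Q = 5343/23355 = 5343*(1/23355) = 1781/7785 ≈ 0.22877)
(12437 + 10467) - Q = (12437 + 10467) - 1*1781/7785 = 22904 - 1781/7785 = 178305859/7785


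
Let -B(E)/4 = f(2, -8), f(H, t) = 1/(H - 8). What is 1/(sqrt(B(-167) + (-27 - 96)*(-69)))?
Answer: sqrt(76389)/25463 ≈ 0.010854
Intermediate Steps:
f(H, t) = 1/(-8 + H)
B(E) = 2/3 (B(E) = -4/(-8 + 2) = -4/(-6) = -4*(-1/6) = 2/3)
1/(sqrt(B(-167) + (-27 - 96)*(-69))) = 1/(sqrt(2/3 + (-27 - 96)*(-69))) = 1/(sqrt(2/3 - 123*(-69))) = 1/(sqrt(2/3 + 8487)) = 1/(sqrt(25463/3)) = 1/(sqrt(76389)/3) = sqrt(76389)/25463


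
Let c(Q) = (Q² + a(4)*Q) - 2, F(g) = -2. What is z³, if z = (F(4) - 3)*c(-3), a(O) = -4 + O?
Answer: -42875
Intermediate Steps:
c(Q) = -2 + Q² (c(Q) = (Q² + (-4 + 4)*Q) - 2 = (Q² + 0*Q) - 2 = (Q² + 0) - 2 = Q² - 2 = -2 + Q²)
z = -35 (z = (-2 - 3)*(-2 + (-3)²) = -5*(-2 + 9) = -5*7 = -35)
z³ = (-35)³ = -42875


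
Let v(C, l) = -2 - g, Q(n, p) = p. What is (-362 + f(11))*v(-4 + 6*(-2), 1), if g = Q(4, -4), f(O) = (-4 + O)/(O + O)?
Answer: -7957/11 ≈ -723.36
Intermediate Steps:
f(O) = (-4 + O)/(2*O) (f(O) = (-4 + O)/((2*O)) = (-4 + O)*(1/(2*O)) = (-4 + O)/(2*O))
g = -4
v(C, l) = 2 (v(C, l) = -2 - 1*(-4) = -2 + 4 = 2)
(-362 + f(11))*v(-4 + 6*(-2), 1) = (-362 + (½)*(-4 + 11)/11)*2 = (-362 + (½)*(1/11)*7)*2 = (-362 + 7/22)*2 = -7957/22*2 = -7957/11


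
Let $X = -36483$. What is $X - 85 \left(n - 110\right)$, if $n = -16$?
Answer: $-25773$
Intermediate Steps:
$X - 85 \left(n - 110\right) = -36483 - 85 \left(-16 - 110\right) = -36483 - 85 \left(-126\right) = -36483 - -10710 = -36483 + 10710 = -25773$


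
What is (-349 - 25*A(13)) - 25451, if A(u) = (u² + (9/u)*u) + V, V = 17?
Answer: -30675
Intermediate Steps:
A(u) = 26 + u² (A(u) = (u² + (9/u)*u) + 17 = (u² + 9) + 17 = (9 + u²) + 17 = 26 + u²)
(-349 - 25*A(13)) - 25451 = (-349 - 25*(26 + 13²)) - 25451 = (-349 - 25*(26 + 169)) - 25451 = (-349 - 25*195) - 25451 = (-349 - 4875) - 25451 = -5224 - 25451 = -30675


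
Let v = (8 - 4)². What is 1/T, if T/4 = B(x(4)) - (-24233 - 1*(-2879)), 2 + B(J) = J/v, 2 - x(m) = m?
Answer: 2/170815 ≈ 1.1709e-5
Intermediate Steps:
x(m) = 2 - m
v = 16 (v = 4² = 16)
B(J) = -2 + J/16
T = 170815/2 (T = 4*((-2 + (2 - 1*4)/16) - (-24233 - 1*(-2879))) = 4*((-2 + (2 - 4)/16) - (-24233 + 2879)) = 4*((-2 + (1/16)*(-2)) - 1*(-21354)) = 4*((-2 - ⅛) + 21354) = 4*(-17/8 + 21354) = 4*(170815/8) = 170815/2 ≈ 85408.)
1/T = 1/(170815/2) = 2/170815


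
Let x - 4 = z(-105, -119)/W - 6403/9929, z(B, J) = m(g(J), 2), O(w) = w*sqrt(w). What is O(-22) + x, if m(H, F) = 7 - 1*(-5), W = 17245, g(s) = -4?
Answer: 574601833/171225605 - 22*I*sqrt(22) ≈ 3.3558 - 103.19*I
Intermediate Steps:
O(w) = w**(3/2)
m(H, F) = 12 (m(H, F) = 7 + 5 = 12)
z(B, J) = 12
x = 574601833/171225605 (x = 4 + (12/17245 - 6403/9929) = 4 - 110300587/171225605 = 574601833/171225605 ≈ 3.3558)
O(-22) + x = (-22)**(3/2) + 574601833/171225605 = -22*I*sqrt(22) + 574601833/171225605 = 574601833/171225605 - 22*I*sqrt(22)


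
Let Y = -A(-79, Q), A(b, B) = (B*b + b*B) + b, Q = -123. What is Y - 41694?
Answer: -61049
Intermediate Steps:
A(b, B) = b + 2*B*b (A(b, B) = (B*b + B*b) + b = 2*B*b + b = b + 2*B*b)
Y = -19355 (Y = -(-79)*(1 + 2*(-123)) = -(-79)*(1 - 246) = -(-79)*(-245) = -1*19355 = -19355)
Y - 41694 = -19355 - 41694 = -61049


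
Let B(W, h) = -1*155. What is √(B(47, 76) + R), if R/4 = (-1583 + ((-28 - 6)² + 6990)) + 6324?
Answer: √51393 ≈ 226.70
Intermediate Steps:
B(W, h) = -155
R = 51548 (R = 4*((-1583 + ((-28 - 6)² + 6990)) + 6324) = 4*((-1583 + ((-34)² + 6990)) + 6324) = 4*((-1583 + (1156 + 6990)) + 6324) = 4*((-1583 + 8146) + 6324) = 4*(6563 + 6324) = 4*12887 = 51548)
√(B(47, 76) + R) = √(-155 + 51548) = √51393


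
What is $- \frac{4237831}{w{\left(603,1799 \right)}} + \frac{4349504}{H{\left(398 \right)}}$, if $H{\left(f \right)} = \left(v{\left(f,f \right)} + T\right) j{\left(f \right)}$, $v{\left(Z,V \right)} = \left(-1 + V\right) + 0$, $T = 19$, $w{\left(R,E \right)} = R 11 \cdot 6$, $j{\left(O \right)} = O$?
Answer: $- \frac{8258556919}{102957426} \approx -80.213$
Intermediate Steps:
$w{\left(R,E \right)} = 66 R$ ($w{\left(R,E \right)} = 11 R 6 = 66 R$)
$v{\left(Z,V \right)} = -1 + V$
$H{\left(f \right)} = f \left(18 + f\right)$ ($H{\left(f \right)} = \left(\left(-1 + f\right) + 19\right) f = \left(18 + f\right) f = f \left(18 + f\right)$)
$- \frac{4237831}{w{\left(603,1799 \right)}} + \frac{4349504}{H{\left(398 \right)}} = - \frac{4237831}{66 \cdot 603} + \frac{4349504}{398 \left(18 + 398\right)} = - \frac{4237831}{39798} + \frac{4349504}{398 \cdot 416} = \left(-4237831\right) \frac{1}{39798} + \frac{4349504}{165568} = - \frac{4237831}{39798} + 4349504 \cdot \frac{1}{165568} = - \frac{4237831}{39798} + \frac{67961}{2587} = - \frac{8258556919}{102957426}$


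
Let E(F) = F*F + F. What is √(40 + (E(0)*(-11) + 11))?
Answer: √51 ≈ 7.1414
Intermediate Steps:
E(F) = F + F² (E(F) = F² + F = F + F²)
√(40 + (E(0)*(-11) + 11)) = √(40 + ((0*(1 + 0))*(-11) + 11)) = √(40 + ((0*1)*(-11) + 11)) = √(40 + (0*(-11) + 11)) = √(40 + (0 + 11)) = √(40 + 11) = √51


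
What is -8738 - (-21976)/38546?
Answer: -168396486/19273 ≈ -8737.4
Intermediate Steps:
-8738 - (-21976)/38546 = -8738 - 1*(-10988/19273) = -8738 + 10988/19273 = -168396486/19273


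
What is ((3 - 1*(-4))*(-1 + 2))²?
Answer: 49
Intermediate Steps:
((3 - 1*(-4))*(-1 + 2))² = ((3 + 4)*1)² = (7*1)² = 7² = 49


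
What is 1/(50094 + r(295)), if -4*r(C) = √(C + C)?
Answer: 400752/20075270393 + 2*√590/20075270393 ≈ 1.9965e-5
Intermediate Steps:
r(C) = -√2*√C/4 (r(C) = -√(C + C)/4 = -√2*√C/4)
1/(50094 + r(295)) = 1/(50094 - √2*√295/4) = 1/(50094 - √590/4)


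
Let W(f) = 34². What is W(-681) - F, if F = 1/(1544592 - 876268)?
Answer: 772582543/668324 ≈ 1156.0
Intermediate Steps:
W(f) = 1156
F = 1/668324 ≈ 1.4963e-6
W(-681) - F = 1156 - 1*1/668324 = 1156 - 1/668324 = 772582543/668324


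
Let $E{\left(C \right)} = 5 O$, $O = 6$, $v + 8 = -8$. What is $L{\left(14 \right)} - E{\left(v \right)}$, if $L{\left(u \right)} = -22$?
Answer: $-52$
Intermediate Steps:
$v = -16$ ($v = -8 - 8 = -16$)
$E{\left(C \right)} = 30$ ($E{\left(C \right)} = 5 \cdot 6 = 30$)
$L{\left(14 \right)} - E{\left(v \right)} = -22 - 30 = -52$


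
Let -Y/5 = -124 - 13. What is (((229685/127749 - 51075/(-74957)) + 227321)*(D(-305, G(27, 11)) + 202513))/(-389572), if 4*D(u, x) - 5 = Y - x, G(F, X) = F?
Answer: -1764746010508705000195/14921670029850384 ≈ -1.1827e+5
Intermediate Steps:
Y = 685 (Y = -5*(-124 - 13) = -5*(-137) = 685)
D(u, x) = 345/2 - x/4 (D(u, x) = 5/4 + (685 - x)/4 = 5/4 + (685/4 - x/4) = 345/2 - x/4)
(((229685/127749 - 51075/(-74957)) + 227321)*(D(-305, G(27, 11)) + 202513))/(-389572) = (((229685/127749 - 51075/(-74957)) + 227321)*((345/2 - ¼*27) + 202513))/(-389572) = (((229685*(1/127749) - 51075*(-1/74957)) + 227321)*((345/2 - 27/4) + 202513))*(-1/389572) = (((229685/127749 + 51075/74957) + 227321)*(663/4 + 202513))*(-1/389572) = ((23741278720/9575681793 + 227321)*(810715/4))*(-1/389572) = ((2176777302145273/9575681793)*(810715/4))*(-1/389572) = (1764746010508705000195/38302727172)*(-1/389572) = -1764746010508705000195/14921670029850384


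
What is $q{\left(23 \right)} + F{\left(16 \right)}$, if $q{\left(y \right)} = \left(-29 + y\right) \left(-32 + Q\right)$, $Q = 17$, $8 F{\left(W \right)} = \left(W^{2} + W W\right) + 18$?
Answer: $\frac{625}{4} \approx 156.25$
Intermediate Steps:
$F{\left(W \right)} = \frac{9}{4} + \frac{W^{2}}{4}$ ($F{\left(W \right)} = \frac{\left(W^{2} + W W\right) + 18}{8} = \frac{\left(W^{2} + W^{2}\right) + 18}{8} = \frac{2 W^{2} + 18}{8} = \frac{18 + 2 W^{2}}{8} = \frac{9}{4} + \frac{W^{2}}{4}$)
$q{\left(y \right)} = 435 - 15 y$ ($q{\left(y \right)} = \left(-29 + y\right) \left(-32 + 17\right) = \left(-29 + y\right) \left(-15\right) = 435 - 15 y$)
$q{\left(23 \right)} + F{\left(16 \right)} = \left(435 - 345\right) + \left(\frac{9}{4} + \frac{16^{2}}{4}\right) = \left(435 - 345\right) + \left(\frac{9}{4} + \frac{1}{4} \cdot 256\right) = 90 + \left(\frac{9}{4} + 64\right) = 90 + \frac{265}{4} = \frac{625}{4}$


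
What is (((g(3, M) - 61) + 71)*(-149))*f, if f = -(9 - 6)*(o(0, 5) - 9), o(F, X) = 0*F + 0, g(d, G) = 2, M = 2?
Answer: -48276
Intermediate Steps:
o(F, X) = 0 (o(F, X) = 0 + 0 = 0)
f = 27 (f = -(9 - 6)*(0 - 9) = -3*(-9) = -1*(-27) = 27)
(((g(3, M) - 61) + 71)*(-149))*f = (((2 - 61) + 71)*(-149))*27 = ((-59 + 71)*(-149))*27 = (12*(-149))*27 = -1788*27 = -48276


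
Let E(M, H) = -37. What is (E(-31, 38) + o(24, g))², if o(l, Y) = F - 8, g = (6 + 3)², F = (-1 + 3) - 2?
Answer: 2025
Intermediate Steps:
F = 0 (F = 2 - 2 = 0)
g = 81 (g = 9² = 81)
o(l, Y) = -8 (o(l, Y) = 0 - 8 = -8)
(E(-31, 38) + o(24, g))² = (-37 - 8)² = (-45)² = 2025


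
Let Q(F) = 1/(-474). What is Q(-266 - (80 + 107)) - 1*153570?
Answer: -72792181/474 ≈ -1.5357e+5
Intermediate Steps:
Q(F) = -1/474
Q(-266 - (80 + 107)) - 1*153570 = -1/474 - 1*153570 = -1/474 - 153570 = -72792181/474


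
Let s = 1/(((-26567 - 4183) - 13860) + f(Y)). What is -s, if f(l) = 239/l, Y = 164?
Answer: 164/7315801 ≈ 2.2417e-5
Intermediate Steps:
s = -164/7315801 (s = 1/(((-26567 - 4183) - 13860) + 239/164) = 1/((-30750 - 13860) + 239*(1/164)) = 1/(-44610 + 239/164) = 1/(-7315801/164) = -164/7315801 ≈ -2.2417e-5)
-s = -1*(-164/7315801) = 164/7315801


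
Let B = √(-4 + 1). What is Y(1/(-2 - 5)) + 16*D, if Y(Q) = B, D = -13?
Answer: -208 + I*√3 ≈ -208.0 + 1.732*I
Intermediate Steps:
B = I*√3 (B = √(-3) = I*√3 ≈ 1.732*I)
Y(Q) = I*√3
Y(1/(-2 - 5)) + 16*D = I*√3 + 16*(-13) = I*√3 - 208 = -208 + I*√3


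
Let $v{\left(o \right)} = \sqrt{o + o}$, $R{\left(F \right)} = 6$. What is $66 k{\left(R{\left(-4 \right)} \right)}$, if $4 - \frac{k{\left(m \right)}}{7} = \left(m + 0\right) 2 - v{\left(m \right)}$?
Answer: $-3696 + 924 \sqrt{3} \approx -2095.6$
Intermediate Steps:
$v{\left(o \right)} = \sqrt{2} \sqrt{o}$ ($v{\left(o \right)} = \sqrt{2 o} = \sqrt{2} \sqrt{o}$)
$k{\left(m \right)} = 28 - 14 m + 7 \sqrt{2} \sqrt{m}$ ($k{\left(m \right)} = 28 - 7 \left(\left(m + 0\right) 2 - \sqrt{2} \sqrt{m}\right) = 28 - 7 \left(m 2 - \sqrt{2} \sqrt{m}\right) = 28 - 7 \left(2 m - \sqrt{2} \sqrt{m}\right) = 28 + \left(- 14 m + 7 \sqrt{2} \sqrt{m}\right) = 28 - 14 m + 7 \sqrt{2} \sqrt{m}$)
$66 k{\left(R{\left(-4 \right)} \right)} = 66 \left(28 - 84 + 7 \sqrt{2} \sqrt{6}\right) = 66 \left(28 - 84 + 14 \sqrt{3}\right) = 66 \left(-56 + 14 \sqrt{3}\right) = -3696 + 924 \sqrt{3}$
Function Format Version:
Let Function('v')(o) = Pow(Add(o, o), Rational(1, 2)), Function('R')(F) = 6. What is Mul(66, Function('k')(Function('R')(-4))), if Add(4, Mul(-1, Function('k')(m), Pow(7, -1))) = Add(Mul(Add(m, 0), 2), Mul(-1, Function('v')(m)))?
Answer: Add(-3696, Mul(924, Pow(3, Rational(1, 2)))) ≈ -2095.6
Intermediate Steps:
Function('v')(o) = Mul(Pow(2, Rational(1, 2)), Pow(o, Rational(1, 2))) (Function('v')(o) = Pow(Mul(2, o), Rational(1, 2)) = Mul(Pow(2, Rational(1, 2)), Pow(o, Rational(1, 2))))
Function('k')(m) = Add(28, Mul(-14, m), Mul(7, Pow(2, Rational(1, 2)), Pow(m, Rational(1, 2)))) (Function('k')(m) = Add(28, Mul(-7, Add(Mul(Add(m, 0), 2), Mul(-1, Mul(Pow(2, Rational(1, 2)), Pow(m, Rational(1, 2))))))) = Add(28, Mul(-7, Add(Mul(m, 2), Mul(-1, Pow(2, Rational(1, 2)), Pow(m, Rational(1, 2)))))) = Add(28, Mul(-7, Add(Mul(2, m), Mul(-1, Pow(2, Rational(1, 2)), Pow(m, Rational(1, 2)))))) = Add(28, Add(Mul(-14, m), Mul(7, Pow(2, Rational(1, 2)), Pow(m, Rational(1, 2))))) = Add(28, Mul(-14, m), Mul(7, Pow(2, Rational(1, 2)), Pow(m, Rational(1, 2)))))
Mul(66, Function('k')(Function('R')(-4))) = Mul(66, Add(28, Mul(-14, 6), Mul(7, Pow(2, Rational(1, 2)), Pow(6, Rational(1, 2))))) = Mul(66, Add(28, -84, Mul(14, Pow(3, Rational(1, 2))))) = Mul(66, Add(-56, Mul(14, Pow(3, Rational(1, 2))))) = Add(-3696, Mul(924, Pow(3, Rational(1, 2))))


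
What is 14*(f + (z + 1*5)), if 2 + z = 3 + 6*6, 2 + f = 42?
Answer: 1148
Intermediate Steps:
f = 40 (f = -2 + 42 = 40)
z = 37 (z = -2 + (3 + 6*6) = -2 + (3 + 36) = -2 + 39 = 37)
14*(f + (z + 1*5)) = 14*(40 + (37 + 1*5)) = 14*(40 + (37 + 5)) = 14*(40 + 42) = 14*82 = 1148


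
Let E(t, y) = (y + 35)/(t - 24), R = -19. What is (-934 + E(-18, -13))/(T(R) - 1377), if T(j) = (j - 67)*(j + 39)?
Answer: 19625/65037 ≈ 0.30175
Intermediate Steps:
T(j) = (-67 + j)*(39 + j)
E(t, y) = (35 + y)/(-24 + t)
(-934 + E(-18, -13))/(T(R) - 1377) = (-934 + (35 - 13)/(-24 - 18))/((-2613 + (-19)² - 28*(-19)) - 1377) = (-934 + 22/(-42))/((-2613 + 361 + 532) - 1377) = (-934 - 1/42*22)/(-1720 - 1377) = (-934 - 11/21)/(-3097) = -19625/21*(-1/3097) = 19625/65037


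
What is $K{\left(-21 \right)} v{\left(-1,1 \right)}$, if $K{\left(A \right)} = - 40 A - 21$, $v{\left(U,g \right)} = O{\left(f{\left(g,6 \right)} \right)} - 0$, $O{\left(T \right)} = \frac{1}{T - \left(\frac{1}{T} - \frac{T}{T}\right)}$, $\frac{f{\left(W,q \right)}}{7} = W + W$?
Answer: $\frac{11466}{209} \approx 54.861$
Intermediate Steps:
$f{\left(W,q \right)} = 14 W$ ($f{\left(W,q \right)} = 7 \left(W + W\right) = 7 \cdot 2 W = 14 W$)
$O{\left(T \right)} = \frac{1}{1 + T - \frac{1}{T}}$ ($O{\left(T \right)} = \frac{1}{T + \left(1 - \frac{1}{T}\right)} = \frac{1}{1 + T - \frac{1}{T}}$)
$v{\left(U,g \right)} = \frac{14 g}{-1 + 14 g + 196 g^{2}}$ ($v{\left(U,g \right)} = \frac{14 g}{-1 + 14 g + \left(14 g\right)^{2}} - 0 = \frac{14 g}{-1 + 14 g + 196 g^{2}} + 0 = \frac{14 g}{-1 + 14 g + 196 g^{2}}$)
$K{\left(A \right)} = -21 - 40 A$
$K{\left(-21 \right)} v{\left(-1,1 \right)} = \left(-21 - -840\right) 14 \cdot 1 \frac{1}{-1 + 14 \cdot 1 + 196 \cdot 1^{2}} = \left(-21 + 840\right) 14 \cdot 1 \frac{1}{-1 + 14 + 196 \cdot 1} = 819 \cdot 14 \cdot 1 \frac{1}{-1 + 14 + 196} = 819 \cdot 14 \cdot 1 \cdot \frac{1}{209} = 819 \cdot \frac{14}{209} = \frac{11466}{209}$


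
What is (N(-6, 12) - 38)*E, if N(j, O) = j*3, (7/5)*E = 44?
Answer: -1760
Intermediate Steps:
E = 220/7 (E = (5/7)*44 = 220/7 ≈ 31.429)
N(j, O) = 3*j
(N(-6, 12) - 38)*E = (3*(-6) - 38)*(220/7) = (-18 - 38)*(220/7) = -56*220/7 = -1760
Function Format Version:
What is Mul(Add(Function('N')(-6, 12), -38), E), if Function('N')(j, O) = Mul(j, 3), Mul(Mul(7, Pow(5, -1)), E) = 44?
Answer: -1760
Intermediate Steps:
E = Rational(220, 7) (E = Mul(Rational(5, 7), 44) = Rational(220, 7) ≈ 31.429)
Function('N')(j, O) = Mul(3, j)
Mul(Add(Function('N')(-6, 12), -38), E) = Mul(Add(Mul(3, -6), -38), Rational(220, 7)) = Mul(Add(-18, -38), Rational(220, 7)) = Mul(-56, Rational(220, 7)) = -1760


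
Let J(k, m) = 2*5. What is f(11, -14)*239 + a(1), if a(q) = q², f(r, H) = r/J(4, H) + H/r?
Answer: -4431/110 ≈ -40.282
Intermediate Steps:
J(k, m) = 10
f(r, H) = r/10 + H/r
f(11, -14)*239 + a(1) = ((⅒)*11 - 14/11)*239 + 1² = (11/10 - 14*1/11)*239 + 1 = (11/10 - 14/11)*239 + 1 = -19/110*239 + 1 = -4541/110 + 1 = -4431/110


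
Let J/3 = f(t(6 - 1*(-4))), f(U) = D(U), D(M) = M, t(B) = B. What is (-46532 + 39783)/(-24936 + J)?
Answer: 6749/24906 ≈ 0.27098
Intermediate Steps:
f(U) = U
J = 30 (J = 3*(6 - 1*(-4)) = 3*(6 + 4) = 3*10 = 30)
(-46532 + 39783)/(-24936 + J) = (-46532 + 39783)/(-24936 + 30) = -6749/(-24906) = -6749*(-1/24906) = 6749/24906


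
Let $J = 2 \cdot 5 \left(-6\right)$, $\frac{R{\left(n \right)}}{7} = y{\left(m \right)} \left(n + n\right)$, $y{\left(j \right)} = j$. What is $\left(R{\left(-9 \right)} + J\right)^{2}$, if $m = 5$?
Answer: $476100$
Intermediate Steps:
$R{\left(n \right)} = 70 n$ ($R{\left(n \right)} = 7 \cdot 5 \left(n + n\right) = 7 \cdot 5 \cdot 2 n = 7 \cdot 10 n = 70 n$)
$J = -60$ ($J = 10 \left(-6\right) = -60$)
$\left(R{\left(-9 \right)} + J\right)^{2} = \left(70 \left(-9\right) - 60\right)^{2} = \left(-630 - 60\right)^{2} = \left(-690\right)^{2} = 476100$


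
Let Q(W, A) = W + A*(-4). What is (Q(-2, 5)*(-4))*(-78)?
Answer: -6864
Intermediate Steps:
Q(W, A) = W - 4*A
(Q(-2, 5)*(-4))*(-78) = ((-2 - 4*5)*(-4))*(-78) = ((-2 - 20)*(-4))*(-78) = -22*(-4)*(-78) = 88*(-78) = -6864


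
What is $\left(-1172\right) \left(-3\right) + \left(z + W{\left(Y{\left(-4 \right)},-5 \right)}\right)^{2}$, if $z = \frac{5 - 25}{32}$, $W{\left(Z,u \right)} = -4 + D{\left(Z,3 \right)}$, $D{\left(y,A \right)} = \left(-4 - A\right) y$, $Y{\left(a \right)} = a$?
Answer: $\frac{259993}{64} \approx 4062.4$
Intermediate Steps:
$D{\left(y,A \right)} = y \left(-4 - A\right)$
$W{\left(Z,u \right)} = -4 - 7 Z$ ($W{\left(Z,u \right)} = -4 - Z \left(4 + 3\right) = -4 - Z 7 = -4 - 7 Z$)
$z = - \frac{5}{8}$ ($z = \left(5 - 25\right) \frac{1}{32} = \left(-20\right) \frac{1}{32} = - \frac{5}{8} \approx -0.625$)
$\left(-1172\right) \left(-3\right) + \left(z + W{\left(Y{\left(-4 \right)},-5 \right)}\right)^{2} = \left(-1172\right) \left(-3\right) + \left(- \frac{5}{8} - -24\right)^{2} = 3516 + \left(- \frac{5}{8} + \left(-4 + 28\right)\right)^{2} = 3516 + \left(- \frac{5}{8} + 24\right)^{2} = 3516 + \left(\frac{187}{8}\right)^{2} = 3516 + \frac{34969}{64} = \frac{259993}{64}$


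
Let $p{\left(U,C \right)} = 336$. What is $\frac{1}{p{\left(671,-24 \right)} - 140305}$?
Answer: $- \frac{1}{139969} \approx -7.1444 \cdot 10^{-6}$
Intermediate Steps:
$\frac{1}{p{\left(671,-24 \right)} - 140305} = \frac{1}{336 - 140305} = \frac{1}{-139969} = - \frac{1}{139969}$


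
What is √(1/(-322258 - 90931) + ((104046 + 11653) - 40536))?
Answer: √12832214428066334/413189 ≈ 274.16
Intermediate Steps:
√(1/(-322258 - 90931) + ((104046 + 11653) - 40536)) = √(1/(-413189) + (115699 - 40536)) = √(-1/413189 + 75163) = √(31056524806/413189) = √12832214428066334/413189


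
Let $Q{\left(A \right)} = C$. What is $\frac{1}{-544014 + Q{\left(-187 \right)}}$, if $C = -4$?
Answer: $- \frac{1}{544018} \approx -1.8382 \cdot 10^{-6}$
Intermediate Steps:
$Q{\left(A \right)} = -4$
$\frac{1}{-544014 + Q{\left(-187 \right)}} = \frac{1}{-544014 - 4} = \frac{1}{-544018} = - \frac{1}{544018}$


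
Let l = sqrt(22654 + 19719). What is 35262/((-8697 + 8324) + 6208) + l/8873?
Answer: 11754/1945 + sqrt(42373)/8873 ≈ 6.0664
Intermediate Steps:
l = sqrt(42373) ≈ 205.85
35262/((-8697 + 8324) + 6208) + l/8873 = 35262/((-8697 + 8324) + 6208) + sqrt(42373)/8873 = 35262/(-373 + 6208) + sqrt(42373)*(1/8873) = 35262/5835 + sqrt(42373)/8873 = 35262*(1/5835) + sqrt(42373)/8873 = 11754/1945 + sqrt(42373)/8873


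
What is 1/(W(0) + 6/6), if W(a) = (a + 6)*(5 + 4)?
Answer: 1/55 ≈ 0.018182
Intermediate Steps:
W(a) = 54 + 9*a (W(a) = (6 + a)*9 = 54 + 9*a)
1/(W(0) + 6/6) = 1/((54 + 9*0) + 6/6) = 1/((54 + 0) + 6*(1/6)) = 1/(54 + 1) = 1/55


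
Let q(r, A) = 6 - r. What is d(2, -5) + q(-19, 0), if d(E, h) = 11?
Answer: 36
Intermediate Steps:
d(2, -5) + q(-19, 0) = 11 + (6 - 1*(-19)) = 11 + (6 + 19) = 11 + 25 = 36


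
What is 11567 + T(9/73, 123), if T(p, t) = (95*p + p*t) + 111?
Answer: 854456/73 ≈ 11705.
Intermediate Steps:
T(p, t) = 111 + 95*p + p*t
11567 + T(9/73, 123) = 11567 + (111 + 95*(9/73) + (9/73)*123) = 11567 + (111 + 855/73 + 1107/73) = 11567 + 10065/73 = 854456/73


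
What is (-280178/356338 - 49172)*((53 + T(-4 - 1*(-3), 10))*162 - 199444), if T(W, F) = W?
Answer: 1673538857310140/178169 ≈ 9.3930e+9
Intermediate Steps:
(-280178/356338 - 49172)*((53 + T(-4 - 1*(-3), 10))*162 - 199444) = (-280178/356338 - 49172)*((53 + (-4 - 1*(-3)))*162 - 199444) = (-280178*1/356338 - 49172)*((53 + (-4 + 3))*162 - 199444) = (-140089/178169 - 49172)*((53 - 1)*162 - 199444) = -8761066157*(52*162 - 199444)/178169 = -8761066157*(8424 - 199444)/178169 = -8761066157/178169*(-191020) = 1673538857310140/178169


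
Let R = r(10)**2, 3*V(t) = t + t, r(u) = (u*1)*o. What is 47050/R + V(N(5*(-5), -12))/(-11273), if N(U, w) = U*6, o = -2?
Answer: 10608693/90184 ≈ 117.63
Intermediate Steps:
r(u) = -2*u (r(u) = (u*1)*(-2) = u*(-2) = -2*u)
N(U, w) = 6*U
V(t) = 2*t/3 (V(t) = (t + t)/3 = (2*t)/3 = 2*t/3)
R = 400 (R = (-2*10)**2 = (-20)**2 = 400)
47050/R + V(N(5*(-5), -12))/(-11273) = 47050/400 + (2*(6*(5*(-5)))/3)/(-11273) = 47050*(1/400) + (2*(6*(-25))/3)*(-1/11273) = 941/8 + ((2/3)*(-150))*(-1/11273) = 941/8 - 100*(-1/11273) = 941/8 + 100/11273 = 10608693/90184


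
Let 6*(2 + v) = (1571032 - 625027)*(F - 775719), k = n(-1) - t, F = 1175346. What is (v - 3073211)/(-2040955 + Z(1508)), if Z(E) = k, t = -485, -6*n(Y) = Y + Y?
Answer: -378030700857/12242818 ≈ -30878.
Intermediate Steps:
n(Y) = -Y/3 (n(Y) = -(Y + Y)/6 = -Y/3)
k = 1456/3 (k = -⅓*(-1) - 1*(-485) = ⅓ + 485 = 1456/3 ≈ 485.33)
v = 126016380041/2 (v = -2 + ((1571032 - 625027)*(1175346 - 775719))/6 = -2 + (946005*399627)/6 = -2 + (⅙)*378049140135 = -2 + 126016380045/2 = 126016380041/2 ≈ 6.3008e+10)
Z(E) = 1456/3
(v - 3073211)/(-2040955 + Z(1508)) = (126016380041/2 - 3073211)/(-2040955 + 1456/3) = 126010233619/(2*(-6121409/3)) = (126010233619/2)*(-3/6121409) = -378030700857/12242818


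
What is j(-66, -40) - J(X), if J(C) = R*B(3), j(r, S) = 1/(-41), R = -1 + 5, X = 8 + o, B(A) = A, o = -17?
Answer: -493/41 ≈ -12.024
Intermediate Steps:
X = -9 (X = 8 - 17 = -9)
R = 4
j(r, S) = -1/41
J(C) = 12 (J(C) = 4*3 = 12)
j(-66, -40) - J(X) = -1/41 - 1*12 = -1/41 - 12 = -493/41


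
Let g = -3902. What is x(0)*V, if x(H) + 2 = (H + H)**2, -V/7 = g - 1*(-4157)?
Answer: 3570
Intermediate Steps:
V = -1785 (V = -7*(-3902 - 1*(-4157)) = -7*(-3902 + 4157) = -7*255 = -1785)
x(H) = -2 + 4*H**2 (x(H) = -2 + (H + H)**2 = -2 + (2*H)**2 = -2 + 4*H**2)
x(0)*V = (-2 + 4*0**2)*(-1785) = (-2 + 4*0)*(-1785) = (-2 + 0)*(-1785) = -2*(-1785) = 3570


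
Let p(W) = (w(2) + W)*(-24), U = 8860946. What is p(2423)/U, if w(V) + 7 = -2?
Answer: -28968/4430473 ≈ -0.0065384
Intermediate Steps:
w(V) = -9 (w(V) = -7 - 2 = -9)
p(W) = 216 - 24*W (p(W) = (-9 + W)*(-24) = 216 - 24*W)
p(2423)/U = (216 - 24*2423)/8860946 = (216 - 58152)*(1/8860946) = -57936*1/8860946 = -28968/4430473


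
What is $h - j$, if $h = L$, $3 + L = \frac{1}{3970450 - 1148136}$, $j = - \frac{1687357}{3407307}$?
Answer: $- \frac{24087216053789}{9616490248398} \approx -2.5048$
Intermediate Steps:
$j = - \frac{1687357}{3407307}$ ($j = \left(-1687357\right) \frac{1}{3407307} = - \frac{1687357}{3407307} \approx -0.49522$)
$L = - \frac{8466941}{2822314}$ ($L = -3 + \frac{1}{3970450 - 1148136} = -3 + \frac{1}{2822314} = - \frac{8466941}{2822314} \approx -3.0$)
$h = - \frac{8466941}{2822314} \approx -3.0$
$h - j = - \frac{8466941}{2822314} - - \frac{1687357}{3407307} = - \frac{8466941}{2822314} + \frac{1687357}{3407307} = - \frac{24087216053789}{9616490248398}$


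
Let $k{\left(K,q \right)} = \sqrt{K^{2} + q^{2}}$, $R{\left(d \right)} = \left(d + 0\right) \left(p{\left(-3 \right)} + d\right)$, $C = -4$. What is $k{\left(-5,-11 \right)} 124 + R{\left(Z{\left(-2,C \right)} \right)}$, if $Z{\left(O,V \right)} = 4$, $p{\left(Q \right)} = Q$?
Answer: $4 + 124 \sqrt{146} \approx 1502.3$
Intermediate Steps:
$R{\left(d \right)} = d \left(-3 + d\right)$ ($R{\left(d \right)} = \left(d + 0\right) \left(-3 + d\right) = d \left(-3 + d\right)$)
$k{\left(-5,-11 \right)} 124 + R{\left(Z{\left(-2,C \right)} \right)} = \sqrt{\left(-5\right)^{2} + \left(-11\right)^{2}} \cdot 124 + 4 \left(-3 + 4\right) = \sqrt{25 + 121} \cdot 124 + 4 \cdot 1 = \sqrt{146} \cdot 124 + 4 = 124 \sqrt{146} + 4 = 4 + 124 \sqrt{146}$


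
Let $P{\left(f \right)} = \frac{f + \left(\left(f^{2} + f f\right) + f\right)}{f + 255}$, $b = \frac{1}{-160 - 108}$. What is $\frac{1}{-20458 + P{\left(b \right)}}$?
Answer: $- \frac{9157426}{187342621375} \approx -4.8881 \cdot 10^{-5}$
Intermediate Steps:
$b = - \frac{1}{268}$ ($b = \frac{1}{-268} = - \frac{1}{268} \approx -0.0037313$)
$P{\left(f \right)} = \frac{2 f + 2 f^{2}}{255 + f}$ ($P{\left(f \right)} = \frac{f + \left(\left(f^{2} + f^{2}\right) + f\right)}{255 + f} = \frac{f + \left(2 f^{2} + f\right)}{255 + f} = \frac{f + \left(f + 2 f^{2}\right)}{255 + f} = \frac{2 f + 2 f^{2}}{255 + f}$)
$\frac{1}{-20458 + P{\left(b \right)}} = \frac{1}{-20458 + 2 \left(- \frac{1}{268}\right) \frac{1}{255 - \frac{1}{268}} \left(1 - \frac{1}{268}\right)} = \frac{1}{-20458 + 2 \left(- \frac{1}{268}\right) \frac{1}{\frac{68339}{268}} \cdot \frac{267}{268}} = \frac{1}{-20458 + 2 \left(- \frac{1}{268}\right) \frac{268}{68339} \cdot \frac{267}{268}} = \frac{1}{-20458 - \frac{267}{9157426}} = \frac{1}{- \frac{187342621375}{9157426}} = - \frac{9157426}{187342621375}$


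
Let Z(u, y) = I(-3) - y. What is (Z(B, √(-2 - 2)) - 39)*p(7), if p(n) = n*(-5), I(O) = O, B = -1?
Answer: 1470 + 70*I ≈ 1470.0 + 70.0*I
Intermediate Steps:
p(n) = -5*n
Z(u, y) = -3 - y
(Z(B, √(-2 - 2)) - 39)*p(7) = ((-3 - √(-2 - 2)) - 39)*(-5*7) = ((-3 - √(-4)) - 39)*(-35) = ((-3 - 2*I) - 39)*(-35) = (-42 - 2*I)*(-35) = 1470 + 70*I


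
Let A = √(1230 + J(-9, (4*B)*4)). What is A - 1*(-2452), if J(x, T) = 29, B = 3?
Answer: 2452 + √1259 ≈ 2487.5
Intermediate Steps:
A = √1259 (A = √(1230 + 29) = √1259 ≈ 35.482)
A - 1*(-2452) = √1259 - 1*(-2452) = √1259 + 2452 = 2452 + √1259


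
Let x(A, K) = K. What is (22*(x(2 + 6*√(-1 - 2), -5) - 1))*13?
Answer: -1716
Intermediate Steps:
(22*(x(2 + 6*√(-1 - 2), -5) - 1))*13 = (22*(-5 - 1))*13 = (22*(-6))*13 = -132*13 = -1716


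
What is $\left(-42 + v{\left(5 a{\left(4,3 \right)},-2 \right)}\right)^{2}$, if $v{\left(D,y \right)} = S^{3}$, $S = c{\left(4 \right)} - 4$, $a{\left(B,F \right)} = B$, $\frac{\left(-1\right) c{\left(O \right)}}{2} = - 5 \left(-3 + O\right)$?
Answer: $30276$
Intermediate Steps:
$c{\left(O \right)} = -30 + 10 O$ ($c{\left(O \right)} = - 2 \left(- 5 \left(-3 + O\right)\right) = - 2 \left(15 - 5 O\right) = -30 + 10 O$)
$S = 6$ ($S = \left(-30 + 10 \cdot 4\right) - 4 = \left(-30 + 40\right) - 4 = 10 - 4 = 6$)
$v{\left(D,y \right)} = 216$ ($v{\left(D,y \right)} = 6^{3} = 216$)
$\left(-42 + v{\left(5 a{\left(4,3 \right)},-2 \right)}\right)^{2} = \left(-42 + 216\right)^{2} = 174^{2} = 30276$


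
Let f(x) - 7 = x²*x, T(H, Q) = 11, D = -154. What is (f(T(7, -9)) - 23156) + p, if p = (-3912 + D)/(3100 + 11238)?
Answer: -1461825/67 ≈ -21818.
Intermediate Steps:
f(x) = 7 + x³ (f(x) = 7 + x²*x = 7 + x³)
p = -19/67 (p = (-3912 - 154)/(3100 + 11238) = -4066/14338 = -4066*1/14338 = -19/67 ≈ -0.28358)
(f(T(7, -9)) - 23156) + p = ((7 + 11³) - 23156) - 19/67 = ((7 + 1331) - 23156) - 19/67 = (1338 - 23156) - 19/67 = -21818 - 19/67 = -1461825/67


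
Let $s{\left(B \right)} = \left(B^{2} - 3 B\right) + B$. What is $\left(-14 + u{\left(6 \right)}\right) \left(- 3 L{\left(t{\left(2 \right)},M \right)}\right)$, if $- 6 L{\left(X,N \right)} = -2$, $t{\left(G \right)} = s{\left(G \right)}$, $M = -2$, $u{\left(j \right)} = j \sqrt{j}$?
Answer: $14 - 6 \sqrt{6} \approx -0.69694$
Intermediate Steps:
$u{\left(j \right)} = j^{\frac{3}{2}}$
$s{\left(B \right)} = B^{2} - 2 B$
$t{\left(G \right)} = G \left(-2 + G\right)$
$L{\left(X,N \right)} = \frac{1}{3}$ ($L{\left(X,N \right)} = \left(- \frac{1}{6}\right) \left(-2\right) = \frac{1}{3}$)
$\left(-14 + u{\left(6 \right)}\right) \left(- 3 L{\left(t{\left(2 \right)},M \right)}\right) = \left(-14 + 6^{\frac{3}{2}}\right) \left(\left(-3\right) \frac{1}{3}\right) = \left(-14 + 6 \sqrt{6}\right) \left(-1\right) = 14 - 6 \sqrt{6}$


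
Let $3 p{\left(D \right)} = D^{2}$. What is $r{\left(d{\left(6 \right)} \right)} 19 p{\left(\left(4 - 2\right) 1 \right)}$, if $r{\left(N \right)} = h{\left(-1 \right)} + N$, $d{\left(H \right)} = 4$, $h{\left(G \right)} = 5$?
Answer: $228$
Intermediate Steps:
$p{\left(D \right)} = \frac{D^{2}}{3}$
$r{\left(N \right)} = 5 + N$
$r{\left(d{\left(6 \right)} \right)} 19 p{\left(\left(4 - 2\right) 1 \right)} = \left(5 + 4\right) 19 \frac{\left(\left(4 - 2\right) 1\right)^{2}}{3} = 9 \cdot 19 \frac{\left(2 \cdot 1\right)^{2}}{3} = 171 \frac{2^{2}}{3} = 171 \cdot \frac{1}{3} \cdot 4 = 171 \cdot \frac{4}{3} = 228$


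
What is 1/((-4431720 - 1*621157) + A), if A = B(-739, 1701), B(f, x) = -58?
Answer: -1/5052935 ≈ -1.9790e-7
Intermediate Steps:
A = -58
1/((-4431720 - 1*621157) + A) = 1/((-4431720 - 1*621157) - 58) = 1/((-4431720 - 621157) - 58) = 1/(-5052877 - 58) = 1/(-5052935) = -1/5052935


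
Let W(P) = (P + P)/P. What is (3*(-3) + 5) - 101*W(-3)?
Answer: -206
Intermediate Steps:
W(P) = 2 (W(P) = (2*P)/P = 2)
(3*(-3) + 5) - 101*W(-3) = (3*(-3) + 5) - 101*2 = (-9 + 5) - 202 = -4 - 202 = -206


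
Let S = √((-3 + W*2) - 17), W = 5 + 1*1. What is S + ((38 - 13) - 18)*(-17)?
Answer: -119 + 2*I*√2 ≈ -119.0 + 2.8284*I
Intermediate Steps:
W = 6 (W = 5 + 1 = 6)
S = 2*I*√2 (S = √((-3 + 6*2) - 17) = √((-3 + 12) - 17) = √(9 - 17) = √(-8) = 2*I*√2 ≈ 2.8284*I)
S + ((38 - 13) - 18)*(-17) = 2*I*√2 + ((38 - 13) - 18)*(-17) = 2*I*√2 + (25 - 18)*(-17) = 2*I*√2 + 7*(-17) = 2*I*√2 - 119 = -119 + 2*I*√2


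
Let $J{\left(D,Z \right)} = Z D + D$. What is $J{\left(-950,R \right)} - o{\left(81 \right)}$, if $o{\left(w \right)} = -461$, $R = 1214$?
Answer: $-1153789$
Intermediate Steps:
$J{\left(D,Z \right)} = D + D Z$ ($J{\left(D,Z \right)} = D Z + D = D + D Z$)
$J{\left(-950,R \right)} - o{\left(81 \right)} = - 950 \left(1 + 1214\right) - -461 = \left(-950\right) 1215 + 461 = -1154250 + 461 = -1153789$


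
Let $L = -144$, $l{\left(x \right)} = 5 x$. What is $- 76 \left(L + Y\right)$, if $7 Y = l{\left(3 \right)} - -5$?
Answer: $\frac{75088}{7} \approx 10727.0$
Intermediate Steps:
$Y = \frac{20}{7}$ ($Y = \frac{5 \cdot 3 - -5}{7} = \frac{15 + 5}{7} = \frac{1}{7} \cdot 20 = \frac{20}{7} \approx 2.8571$)
$- 76 \left(L + Y\right) = - 76 \left(-144 + \frac{20}{7}\right) = \left(-76\right) \left(- \frac{988}{7}\right) = \frac{75088}{7}$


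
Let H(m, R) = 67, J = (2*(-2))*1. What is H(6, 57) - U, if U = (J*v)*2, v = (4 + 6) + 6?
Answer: 195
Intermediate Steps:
v = 16 (v = 10 + 6 = 16)
J = -4 (J = -4*1 = -4)
U = -128 (U = -4*16*2 = -64*2 = -128)
H(6, 57) - U = 67 - 1*(-128) = 67 + 128 = 195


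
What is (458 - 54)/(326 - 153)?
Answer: 404/173 ≈ 2.3353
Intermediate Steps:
(458 - 54)/(326 - 153) = 404/173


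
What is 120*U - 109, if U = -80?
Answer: -9709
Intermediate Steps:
120*U - 109 = 120*(-80) - 109 = -9600 - 109 = -9709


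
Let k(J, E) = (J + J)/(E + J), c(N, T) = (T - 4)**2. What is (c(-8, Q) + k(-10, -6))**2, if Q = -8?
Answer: 337561/16 ≈ 21098.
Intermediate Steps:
c(N, T) = (-4 + T)**2
k(J, E) = 2*J/(E + J) (k(J, E) = (2*J)/(E + J) = 2*J/(E + J))
(c(-8, Q) + k(-10, -6))**2 = ((-4 - 8)**2 + 2*(-10)/(-6 - 10))**2 = ((-12)**2 + 2*(-10)/(-16))**2 = (144 + 2*(-10)*(-1/16))**2 = (144 + 5/4)**2 = (581/4)**2 = 337561/16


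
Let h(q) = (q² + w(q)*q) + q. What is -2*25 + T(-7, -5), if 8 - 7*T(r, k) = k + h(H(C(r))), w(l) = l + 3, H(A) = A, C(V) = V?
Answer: -407/7 ≈ -58.143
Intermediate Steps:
w(l) = 3 + l
h(q) = q + q² + q*(3 + q) (h(q) = (q² + (3 + q)*q) + q = (q² + q*(3 + q)) + q = q + q² + q*(3 + q))
T(r, k) = 8/7 - k/7 - 2*r*(2 + r)/7 (T(r, k) = 8/7 - (k + 2*r*(2 + r))/7 = 8/7 + (-k/7 - 2*r*(2 + r)/7) = 8/7 - k/7 - 2*r*(2 + r)/7)
-2*25 + T(-7, -5) = -2*25 + (8/7 - ⅐*(-5) - 2/7*(-7)*(2 - 7)) = -50 + (8/7 + 5/7 - 2/7*(-7)*(-5)) = -50 + (8/7 + 5/7 - 10) = -50 - 57/7 = -407/7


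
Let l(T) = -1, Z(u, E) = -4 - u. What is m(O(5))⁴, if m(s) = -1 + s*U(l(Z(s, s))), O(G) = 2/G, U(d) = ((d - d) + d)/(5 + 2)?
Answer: 1874161/1500625 ≈ 1.2489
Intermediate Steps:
U(d) = d/7 (U(d) = (0 + d)/7 = d*(⅐) = d/7)
m(s) = -1 - s/7 (m(s) = -1 + s*((⅐)*(-1)) = -1 + s*(-⅐) = -1 - s/7)
m(O(5))⁴ = (-1 - 2/(7*5))⁴ = (-1 - ⅐*⅖)⁴ = (-1 - 2/35)⁴ = (-37/35)⁴ = 1874161/1500625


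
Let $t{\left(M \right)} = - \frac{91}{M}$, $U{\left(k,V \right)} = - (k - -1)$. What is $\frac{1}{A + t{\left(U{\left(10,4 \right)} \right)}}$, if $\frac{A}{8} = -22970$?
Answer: $- \frac{11}{2021269} \approx -5.4421 \cdot 10^{-6}$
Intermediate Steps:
$U{\left(k,V \right)} = -1 - k$ ($U{\left(k,V \right)} = - (k + 1) = - (1 + k) = -1 - k$)
$A = -183760$ ($A = 8 \left(-22970\right) = -183760$)
$\frac{1}{A + t{\left(U{\left(10,4 \right)} \right)}} = \frac{1}{-183760 - \frac{91}{-1 - 10}} = \frac{1}{-183760 - \frac{91}{-11}} = \frac{1}{-183760 - - \frac{91}{11}} = \frac{1}{-183760 + \frac{91}{11}} = \frac{1}{- \frac{2021269}{11}} = - \frac{11}{2021269}$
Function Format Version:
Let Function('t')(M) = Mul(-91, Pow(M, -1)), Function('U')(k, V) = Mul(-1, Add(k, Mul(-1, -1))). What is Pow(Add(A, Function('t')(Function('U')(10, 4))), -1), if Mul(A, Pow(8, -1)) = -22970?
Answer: Rational(-11, 2021269) ≈ -5.4421e-6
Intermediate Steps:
Function('U')(k, V) = Add(-1, Mul(-1, k)) (Function('U')(k, V) = Mul(-1, Add(k, 1)) = Mul(-1, Add(1, k)) = Add(-1, Mul(-1, k)))
A = -183760 (A = Mul(8, -22970) = -183760)
Pow(Add(A, Function('t')(Function('U')(10, 4))), -1) = Pow(Add(-183760, Mul(-91, Pow(Add(-1, Mul(-1, 10)), -1))), -1) = Pow(Add(-183760, Mul(-91, Pow(Add(-1, -10), -1))), -1) = Pow(Add(-183760, Mul(-91, Pow(-11, -1))), -1) = Pow(Add(-183760, Mul(-91, Rational(-1, 11))), -1) = Pow(Add(-183760, Rational(91, 11)), -1) = Pow(Rational(-2021269, 11), -1) = Rational(-11, 2021269)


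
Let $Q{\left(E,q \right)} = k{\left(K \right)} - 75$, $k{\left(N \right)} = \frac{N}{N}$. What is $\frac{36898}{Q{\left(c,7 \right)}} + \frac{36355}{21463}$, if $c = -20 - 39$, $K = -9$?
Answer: $- \frac{394625752}{794131} \approx -496.93$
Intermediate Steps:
$c = -59$
$k{\left(N \right)} = 1$
$Q{\left(E,q \right)} = -74$ ($Q{\left(E,q \right)} = 1 - 75 = -74$)
$\frac{36898}{Q{\left(c,7 \right)}} + \frac{36355}{21463} = \frac{36898}{-74} + \frac{36355}{21463} = 36898 \left(- \frac{1}{74}\right) + 36355 \cdot \frac{1}{21463} = - \frac{18449}{37} + \frac{36355}{21463} = - \frac{394625752}{794131}$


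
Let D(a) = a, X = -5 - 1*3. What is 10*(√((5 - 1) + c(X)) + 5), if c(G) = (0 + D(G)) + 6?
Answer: 50 + 10*√2 ≈ 64.142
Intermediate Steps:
X = -8 (X = -5 - 3 = -8)
c(G) = 6 + G (c(G) = (0 + G) + 6 = G + 6 = 6 + G)
10*(√((5 - 1) + c(X)) + 5) = 10*(√((5 - 1) + (6 - 8)) + 5) = 10*(√(4 - 2) + 5) = 10*(√2 + 5) = 10*(5 + √2) = 50 + 10*√2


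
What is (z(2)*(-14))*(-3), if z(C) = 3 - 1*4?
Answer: -42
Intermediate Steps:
z(C) = -1 (z(C) = 3 - 4 = -1)
(z(2)*(-14))*(-3) = -1*(-14)*(-3) = 14*(-3) = -42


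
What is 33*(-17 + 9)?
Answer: -264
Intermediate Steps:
33*(-17 + 9) = 33*(-8) = -264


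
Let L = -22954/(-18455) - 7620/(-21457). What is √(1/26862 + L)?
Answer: √1495174329633697250170470/967004979270 ≈ 1.2645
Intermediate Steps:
L = 633151078/395988935 (L = -22954*(-1/18455) - 7620*(-1/21457) = 22954/18455 + 7620/21457 = 633151078/395988935 ≈ 1.5989)
√(1/26862 + L) = √(1/26862 + 633151078/395988935) = √(17008100246171/10637054771970) = √1495174329633697250170470/967004979270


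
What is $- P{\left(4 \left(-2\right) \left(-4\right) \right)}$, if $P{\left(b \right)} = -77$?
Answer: $77$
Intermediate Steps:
$- P{\left(4 \left(-2\right) \left(-4\right) \right)} = \left(-1\right) \left(-77\right) = 77$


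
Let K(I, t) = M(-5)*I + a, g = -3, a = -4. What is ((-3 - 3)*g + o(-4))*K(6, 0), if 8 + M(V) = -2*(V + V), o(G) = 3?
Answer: 1428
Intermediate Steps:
M(V) = -8 - 4*V (M(V) = -8 - 2*(V + V) = -8 - 4*V)
K(I, t) = -4 + 12*I (K(I, t) = (-8 - 4*(-5))*I - 4 = (-8 + 20)*I - 4 = 12*I - 4 = -4 + 12*I)
((-3 - 3)*g + o(-4))*K(6, 0) = ((-3 - 3)*(-3) + 3)*(-4 + 12*6) = (-6*(-3) + 3)*(-4 + 72) = (18 + 3)*68 = 21*68 = 1428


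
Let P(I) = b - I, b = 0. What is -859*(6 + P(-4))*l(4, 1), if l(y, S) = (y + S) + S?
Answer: -51540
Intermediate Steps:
P(I) = -I (P(I) = 0 - I = -I)
l(y, S) = y + 2*S (l(y, S) = (S + y) + S = y + 2*S)
-859*(6 + P(-4))*l(4, 1) = -859*(6 - 1*(-4))*(4 + 2*1) = -859*(6 + 4)*(4 + 2) = -8590*6 = -859*60 = -51540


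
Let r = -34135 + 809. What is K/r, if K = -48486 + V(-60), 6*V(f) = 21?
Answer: 96965/66652 ≈ 1.4548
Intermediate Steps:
r = -33326
V(f) = 7/2 (V(f) = (1/6)*21 = 7/2)
K = -96965/2 (K = -48486 + 7/2 = -96965/2 ≈ -48483.)
K/r = -96965/2/(-33326) = -96965/2*(-1/33326) = 96965/66652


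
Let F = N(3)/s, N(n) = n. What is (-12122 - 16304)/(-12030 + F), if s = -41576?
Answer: 1181839376/500159283 ≈ 2.3629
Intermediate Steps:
F = -3/41576 (F = 3/(-41576) = 3*(-1/41576) = -3/41576 ≈ -7.2157e-5)
(-12122 - 16304)/(-12030 + F) = (-12122 - 16304)/(-12030 - 3/41576) = -28426/(-500159283/41576) = -28426*(-41576/500159283) = 1181839376/500159283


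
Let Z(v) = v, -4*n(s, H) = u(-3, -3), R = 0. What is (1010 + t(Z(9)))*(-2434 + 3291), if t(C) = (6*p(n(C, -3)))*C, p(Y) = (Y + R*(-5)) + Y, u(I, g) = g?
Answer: 934987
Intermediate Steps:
n(s, H) = ¾ (n(s, H) = -¼*(-3) = ¾)
p(Y) = 2*Y (p(Y) = (Y + 0*(-5)) + Y = (Y + 0) + Y = Y + Y = 2*Y)
t(C) = 9*C (t(C) = (6*(2*(¾)))*C = (6*(3/2))*C = 9*C)
(1010 + t(Z(9)))*(-2434 + 3291) = (1010 + 9*9)*(-2434 + 3291) = (1010 + 81)*857 = 1091*857 = 934987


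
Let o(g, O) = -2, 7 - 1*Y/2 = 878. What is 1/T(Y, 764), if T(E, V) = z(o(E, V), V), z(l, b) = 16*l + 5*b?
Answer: 1/3788 ≈ 0.00026399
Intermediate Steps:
Y = -1742 (Y = 14 - 2*878 = 14 - 1756 = -1742)
z(l, b) = 5*b + 16*l
T(E, V) = -32 + 5*V (T(E, V) = 5*V + 16*(-2) = 5*V - 32 = -32 + 5*V)
1/T(Y, 764) = 1/(-32 + 5*764) = 1/(-32 + 3820) = 1/3788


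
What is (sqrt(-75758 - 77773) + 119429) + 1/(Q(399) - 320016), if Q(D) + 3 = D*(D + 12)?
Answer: 18634506869/156030 + 3*I*sqrt(17059) ≈ 1.1943e+5 + 391.83*I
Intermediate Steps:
Q(D) = -3 + D*(12 + D) (Q(D) = -3 + D*(D + 12) = -3 + D*(12 + D))
(sqrt(-75758 - 77773) + 119429) + 1/(Q(399) - 320016) = (sqrt(-75758 - 77773) + 119429) + 1/((-3 + 399**2 + 12*399) - 320016) = (sqrt(-153531) + 119429) + 1/((-3 + 159201 + 4788) - 320016) = (3*I*sqrt(17059) + 119429) + 1/(163986 - 320016) = (119429 + 3*I*sqrt(17059)) + 1/(-156030) = (119429 + 3*I*sqrt(17059)) - 1/156030 = 18634506869/156030 + 3*I*sqrt(17059)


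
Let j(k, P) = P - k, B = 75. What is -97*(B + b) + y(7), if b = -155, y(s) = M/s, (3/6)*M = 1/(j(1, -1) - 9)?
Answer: 597518/77 ≈ 7760.0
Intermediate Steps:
M = -2/11 (M = 2/((-1 - 1*1) - 9) = 2/((-1 - 1) - 9) = 2/(-2 - 9) = 2/(-11) = 2*(-1/11) = -2/11 ≈ -0.18182)
y(s) = -2/(11*s)
-97*(B + b) + y(7) = -97*(75 - 155) - 2/11/7 = -97*(-80) - 2/11*⅐ = 7760 - 2/77 = 597518/77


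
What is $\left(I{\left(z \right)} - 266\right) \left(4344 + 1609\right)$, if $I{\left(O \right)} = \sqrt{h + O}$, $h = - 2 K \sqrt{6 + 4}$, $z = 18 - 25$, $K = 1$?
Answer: $-1583498 + 5953 i \sqrt{7 + 2 \sqrt{10}} \approx -1.5835 \cdot 10^{6} + 21730.0 i$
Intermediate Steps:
$z = -7$ ($z = 18 - 25 = -7$)
$h = - 2 \sqrt{10}$ ($h = \left(-2\right) 1 \sqrt{6 + 4} = - 2 \sqrt{10} \approx -6.3246$)
$I{\left(O \right)} = \sqrt{O - 2 \sqrt{10}}$ ($I{\left(O \right)} = \sqrt{- 2 \sqrt{10} + O} = \sqrt{O - 2 \sqrt{10}}$)
$\left(I{\left(z \right)} - 266\right) \left(4344 + 1609\right) = \left(\sqrt{-7 - 2 \sqrt{10}} - 266\right) \left(4344 + 1609\right) = \left(-266 + \sqrt{-7 - 2 \sqrt{10}}\right) 5953 = -1583498 + 5953 \sqrt{-7 - 2 \sqrt{10}}$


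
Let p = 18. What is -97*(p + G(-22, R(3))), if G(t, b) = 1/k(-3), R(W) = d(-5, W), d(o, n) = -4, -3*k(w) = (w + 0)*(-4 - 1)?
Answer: -8633/5 ≈ -1726.6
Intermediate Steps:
k(w) = 5*w/3 (k(w) = -(w + 0)*(-4 - 1)/3 = -w*(-5)/3 = -(-5)*w/3 = 5*w/3)
R(W) = -4
G(t, b) = -1/5 (G(t, b) = 1/((5/3)*(-3)) = 1/(-5) = -1/5)
-97*(p + G(-22, R(3))) = -97*(18 - 1/5) = -97*89/5 = -8633/5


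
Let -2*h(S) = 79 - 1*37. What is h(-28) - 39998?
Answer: -40019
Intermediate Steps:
h(S) = -21 (h(S) = -(79 - 1*37)/2 = -(79 - 37)/2 = -1/2*42 = -21)
h(-28) - 39998 = -21 - 39998 = -40019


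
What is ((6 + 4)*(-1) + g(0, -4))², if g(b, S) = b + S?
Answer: 196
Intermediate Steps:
g(b, S) = S + b
((6 + 4)*(-1) + g(0, -4))² = ((6 + 4)*(-1) + (-4 + 0))² = (10*(-1) - 4)² = (-10 - 4)² = (-14)² = 196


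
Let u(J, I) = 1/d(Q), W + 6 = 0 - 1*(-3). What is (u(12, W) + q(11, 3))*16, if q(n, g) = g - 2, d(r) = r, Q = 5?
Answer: 96/5 ≈ 19.200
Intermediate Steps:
q(n, g) = -2 + g
W = -3 (W = -6 + (0 - 1*(-3)) = -6 + (0 + 3) = -6 + 3 = -3)
u(J, I) = ⅕ (u(J, I) = 1/5 = ⅕)
(u(12, W) + q(11, 3))*16 = (⅕ + (-2 + 3))*16 = (⅕ + 1)*16 = (6/5)*16 = 96/5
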